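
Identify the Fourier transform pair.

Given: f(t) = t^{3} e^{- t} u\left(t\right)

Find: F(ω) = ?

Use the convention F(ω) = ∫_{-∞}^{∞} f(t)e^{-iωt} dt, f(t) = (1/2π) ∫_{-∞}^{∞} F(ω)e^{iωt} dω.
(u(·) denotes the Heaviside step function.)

F(ω) = \frac{6}{\left(i \omega + 1\right)^{4}}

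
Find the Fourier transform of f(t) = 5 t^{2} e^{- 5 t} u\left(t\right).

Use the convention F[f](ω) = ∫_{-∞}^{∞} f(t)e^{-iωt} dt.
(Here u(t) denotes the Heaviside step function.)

F(ω) = \frac{10}{\left(i \omega + 5\right)^{3}}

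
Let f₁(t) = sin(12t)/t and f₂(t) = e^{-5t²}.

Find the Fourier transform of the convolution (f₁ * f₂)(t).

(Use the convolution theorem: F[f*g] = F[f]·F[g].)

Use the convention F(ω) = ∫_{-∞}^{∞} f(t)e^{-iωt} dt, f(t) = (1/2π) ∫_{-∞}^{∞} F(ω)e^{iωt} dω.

F[f₁*f₂](ω) = \begin{cases} \frac{\sqrt{5} \pi^{\frac{3}{2}} e^{- \frac{\omega^{2}}{20}}}{5} & \text{for}\: \omega > -12 \wedge \omega < 12 \\0 & \text{otherwise} \end{cases}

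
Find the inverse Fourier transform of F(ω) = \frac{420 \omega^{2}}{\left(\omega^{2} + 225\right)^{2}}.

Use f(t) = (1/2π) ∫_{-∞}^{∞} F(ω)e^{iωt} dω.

f(t) = 7 \left(1 - 15 \left|{t}\right|\right) e^{- 15 \left|{t}\right|}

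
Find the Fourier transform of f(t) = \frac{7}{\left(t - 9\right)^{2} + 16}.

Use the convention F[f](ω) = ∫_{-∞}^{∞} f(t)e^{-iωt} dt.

F(ω) = \frac{7 \pi e^{- 9 i \omega - 4 \left|{\omega}\right|}}{4}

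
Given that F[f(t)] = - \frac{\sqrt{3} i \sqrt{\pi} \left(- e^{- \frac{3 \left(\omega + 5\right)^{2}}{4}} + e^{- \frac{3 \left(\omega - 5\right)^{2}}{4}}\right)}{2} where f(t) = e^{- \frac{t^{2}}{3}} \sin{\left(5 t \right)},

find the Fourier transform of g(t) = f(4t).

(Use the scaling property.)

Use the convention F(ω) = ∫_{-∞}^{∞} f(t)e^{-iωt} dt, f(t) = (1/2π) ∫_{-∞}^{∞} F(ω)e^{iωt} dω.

F[g](ω) = \frac{\sqrt{3} i \sqrt{\pi} \left(1 - e^{\frac{15 \omega}{4}}\right) e^{- \frac{3 \omega^{2}}{64} - \frac{15 \omega}{8} - \frac{75}{4}}}{8}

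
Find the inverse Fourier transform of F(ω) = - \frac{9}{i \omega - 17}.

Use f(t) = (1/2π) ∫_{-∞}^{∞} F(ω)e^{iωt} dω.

f(t) = 9 e^{17 t} u\left(- t\right)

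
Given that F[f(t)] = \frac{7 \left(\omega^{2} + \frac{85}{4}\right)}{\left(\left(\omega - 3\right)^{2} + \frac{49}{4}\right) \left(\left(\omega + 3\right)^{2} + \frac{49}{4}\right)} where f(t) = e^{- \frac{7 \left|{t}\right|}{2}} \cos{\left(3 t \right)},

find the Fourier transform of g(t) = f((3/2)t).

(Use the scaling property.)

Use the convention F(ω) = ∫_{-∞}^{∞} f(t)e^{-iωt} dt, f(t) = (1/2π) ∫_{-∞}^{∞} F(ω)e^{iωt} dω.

F[g](ω) = \frac{168 \left(16 \omega^{2} + 765\right)}{256 \omega^{4} + 3744 \omega^{2} + 585225}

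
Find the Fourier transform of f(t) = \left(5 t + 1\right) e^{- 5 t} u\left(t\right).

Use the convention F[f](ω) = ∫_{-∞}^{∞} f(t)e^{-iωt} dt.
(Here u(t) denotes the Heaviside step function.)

F(ω) = \frac{- i \omega - 10}{\omega^{2} - 10 i \omega - 25}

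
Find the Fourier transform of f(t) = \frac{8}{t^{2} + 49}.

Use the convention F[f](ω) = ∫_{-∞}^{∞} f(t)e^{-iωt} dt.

F(ω) = \frac{8 \pi e^{- 7 \left|{\omega}\right|}}{7}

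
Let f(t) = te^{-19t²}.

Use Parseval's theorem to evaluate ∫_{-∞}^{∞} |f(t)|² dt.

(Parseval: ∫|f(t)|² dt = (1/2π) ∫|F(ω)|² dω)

∫|f(t)|² dt = \frac{\sqrt{38} \sqrt{\pi}}{2888}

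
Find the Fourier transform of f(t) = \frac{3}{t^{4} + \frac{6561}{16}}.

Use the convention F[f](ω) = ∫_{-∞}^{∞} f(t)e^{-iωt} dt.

F(ω) = \frac{8 \pi e^{- \frac{9 \sqrt{2} \left|{\omega}\right|}{4}} \sin{\left(\frac{9 \sqrt{2} \left|{\omega}\right|}{4} + \frac{\pi}{4} \right)}}{243}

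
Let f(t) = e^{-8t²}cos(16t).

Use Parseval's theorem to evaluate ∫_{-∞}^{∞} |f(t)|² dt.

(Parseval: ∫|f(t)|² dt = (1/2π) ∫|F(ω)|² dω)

∫|f(t)|² dt = \frac{\sqrt{\pi} \left(1 + e^{16}\right)}{8 e^{16}}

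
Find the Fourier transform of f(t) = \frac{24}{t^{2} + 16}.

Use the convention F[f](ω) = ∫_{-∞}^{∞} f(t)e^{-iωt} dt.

F(ω) = 6 \pi e^{- 4 \left|{\omega}\right|}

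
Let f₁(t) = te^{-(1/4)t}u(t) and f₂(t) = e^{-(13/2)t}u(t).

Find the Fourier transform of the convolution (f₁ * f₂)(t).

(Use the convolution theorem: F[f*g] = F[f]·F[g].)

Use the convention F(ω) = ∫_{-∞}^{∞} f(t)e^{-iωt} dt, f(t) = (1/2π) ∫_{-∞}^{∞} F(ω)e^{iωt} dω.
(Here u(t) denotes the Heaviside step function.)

F[f₁*f₂](ω) = \frac{32}{\left(2 i \omega + 13\right) \left(4 i \omega + 1\right)^{2}}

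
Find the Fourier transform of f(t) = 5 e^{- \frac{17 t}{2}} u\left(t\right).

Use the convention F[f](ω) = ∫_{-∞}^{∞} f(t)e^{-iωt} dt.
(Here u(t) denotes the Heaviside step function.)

F(ω) = \frac{10}{2 i \omega + 17}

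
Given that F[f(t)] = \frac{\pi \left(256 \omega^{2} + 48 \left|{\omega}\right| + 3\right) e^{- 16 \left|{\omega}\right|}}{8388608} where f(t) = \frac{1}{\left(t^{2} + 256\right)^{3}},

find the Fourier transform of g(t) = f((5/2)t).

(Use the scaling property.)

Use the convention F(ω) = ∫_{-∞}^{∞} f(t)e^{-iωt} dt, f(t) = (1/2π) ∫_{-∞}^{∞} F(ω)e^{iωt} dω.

F[g](ω) = \frac{\pi \left(1024 \omega^{2} + 480 \left|{\omega}\right| + 75\right) e^{- \frac{32 \left|{\omega}\right|}{5}}}{524288000}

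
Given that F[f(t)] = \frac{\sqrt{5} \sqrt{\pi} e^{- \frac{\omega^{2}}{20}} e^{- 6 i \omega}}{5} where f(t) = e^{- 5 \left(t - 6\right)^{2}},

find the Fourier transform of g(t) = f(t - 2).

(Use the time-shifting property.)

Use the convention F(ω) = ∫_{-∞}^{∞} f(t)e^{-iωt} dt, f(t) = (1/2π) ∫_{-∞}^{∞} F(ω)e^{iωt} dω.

F[g](ω) = \frac{\sqrt{5} \sqrt{\pi} e^{- \frac{\omega \left(\omega + 160 i\right)}{20}}}{5}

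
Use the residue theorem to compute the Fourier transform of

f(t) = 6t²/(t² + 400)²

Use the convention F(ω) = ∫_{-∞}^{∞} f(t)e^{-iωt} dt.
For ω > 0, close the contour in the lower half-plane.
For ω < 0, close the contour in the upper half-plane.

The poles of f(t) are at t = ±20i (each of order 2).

Let g(z) = f(z)e^{-iωz}; for large |z| the factor e^{-iωz} decays in the lower half-plane when ω > 0 and in the upper half-plane when ω < 0.

Case ω > 0 (lower half-plane, clockwise contour ⇒ F(ω) = -2πi·ΣRes):
  Res_{z = - 20 i} g(z) = \frac{3 i \left(1 - 20 \omega\right) e^{- 20 \omega}}{40} (pole of order 2)
  F(ω) = -2πi·ΣRes = \frac{3 \pi \left(1 - 20 \omega\right) e^{- 20 \omega}}{20}

Case ω < 0 (upper half-plane, counterclockwise contour ⇒ F(ω) = +2πi·ΣRes):
  Res_{z = 20 i} g(z) = \frac{3 i \left(- 20 \omega - 1\right) e^{20 \omega}}{40} (pole of order 2)
  F(ω) = 2πi·ΣRes = \frac{3 \pi \left(20 \omega + 1\right) e^{20 \omega}}{20}

Both cases combine into a single formula in |ω|:

F(ω) = \frac{3 \pi \left(1 - 20 \left|{\omega}\right|\right) e^{- 20 \left|{\omega}\right|}}{20}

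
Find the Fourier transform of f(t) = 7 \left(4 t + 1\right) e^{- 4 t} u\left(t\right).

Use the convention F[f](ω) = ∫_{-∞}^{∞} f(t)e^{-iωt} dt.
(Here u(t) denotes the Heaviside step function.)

F(ω) = \frac{7 \left(- i \omega - 8\right)}{\omega^{2} - 8 i \omega - 16}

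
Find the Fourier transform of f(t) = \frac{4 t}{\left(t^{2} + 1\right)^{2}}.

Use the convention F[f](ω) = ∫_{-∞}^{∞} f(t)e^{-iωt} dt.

F(ω) = - 2 i \pi \omega e^{- \left|{\omega}\right|}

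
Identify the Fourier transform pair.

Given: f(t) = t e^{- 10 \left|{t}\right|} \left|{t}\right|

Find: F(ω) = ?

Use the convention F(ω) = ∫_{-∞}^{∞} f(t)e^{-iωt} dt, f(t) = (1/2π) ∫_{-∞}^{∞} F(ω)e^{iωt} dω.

F(ω) = \frac{4 i \omega \left(\omega^{2} - 300\right)}{\left(\omega^{2} + 100\right)^{3}}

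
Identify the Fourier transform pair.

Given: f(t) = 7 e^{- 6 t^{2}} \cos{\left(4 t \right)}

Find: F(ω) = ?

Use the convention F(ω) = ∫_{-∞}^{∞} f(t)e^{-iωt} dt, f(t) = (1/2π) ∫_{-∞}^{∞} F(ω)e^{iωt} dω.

F(ω) = \frac{7 \sqrt{6} \sqrt{\pi} \left(e^{\frac{2 \omega}{3}} + 1\right) e^{- \frac{\omega^{2}}{24} - \frac{\omega}{3} - \frac{2}{3}}}{12}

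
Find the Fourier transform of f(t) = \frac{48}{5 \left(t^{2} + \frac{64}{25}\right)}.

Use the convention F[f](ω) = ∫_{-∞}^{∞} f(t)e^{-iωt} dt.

F(ω) = 6 \pi e^{- \frac{8 \left|{\omega}\right|}{5}}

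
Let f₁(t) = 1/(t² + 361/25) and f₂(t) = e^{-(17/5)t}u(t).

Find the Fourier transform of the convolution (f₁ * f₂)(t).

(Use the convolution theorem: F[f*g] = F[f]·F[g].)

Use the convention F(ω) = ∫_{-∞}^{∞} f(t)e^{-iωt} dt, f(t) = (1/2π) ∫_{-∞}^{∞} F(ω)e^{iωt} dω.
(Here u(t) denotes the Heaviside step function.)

F[f₁*f₂](ω) = \frac{25 \pi e^{- \frac{19 \left|{\omega}\right|}{5}}}{19 \left(5 i \omega + 17\right)}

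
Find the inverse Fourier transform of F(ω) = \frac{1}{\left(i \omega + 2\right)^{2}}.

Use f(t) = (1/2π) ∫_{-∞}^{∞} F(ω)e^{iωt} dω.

f(t) = t e^{- 2 t} u\left(t\right)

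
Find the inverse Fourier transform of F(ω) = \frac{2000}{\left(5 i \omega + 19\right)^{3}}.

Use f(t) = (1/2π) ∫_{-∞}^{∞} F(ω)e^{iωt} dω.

f(t) = 8 t^{2} e^{- \frac{19 t}{5}} u\left(t\right)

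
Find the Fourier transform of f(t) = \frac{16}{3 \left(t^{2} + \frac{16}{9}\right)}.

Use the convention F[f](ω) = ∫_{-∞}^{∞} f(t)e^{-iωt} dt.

F(ω) = 4 \pi e^{- \frac{4 \left|{\omega}\right|}{3}}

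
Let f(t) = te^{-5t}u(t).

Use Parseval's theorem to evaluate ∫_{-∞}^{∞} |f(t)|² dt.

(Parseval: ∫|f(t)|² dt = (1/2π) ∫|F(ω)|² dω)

∫|f(t)|² dt = \frac{1}{500}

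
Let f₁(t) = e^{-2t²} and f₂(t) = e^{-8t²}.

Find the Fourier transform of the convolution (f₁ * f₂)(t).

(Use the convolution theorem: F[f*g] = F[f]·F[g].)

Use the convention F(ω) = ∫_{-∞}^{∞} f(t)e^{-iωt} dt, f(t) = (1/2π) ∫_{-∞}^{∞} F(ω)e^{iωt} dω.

F[f₁*f₂](ω) = \frac{\pi e^{- \frac{5 \omega^{2}}{32}}}{4}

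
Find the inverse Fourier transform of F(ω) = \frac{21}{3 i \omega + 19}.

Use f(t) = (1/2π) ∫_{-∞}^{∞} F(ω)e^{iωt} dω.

f(t) = 7 e^{- \frac{19 t}{3}} u\left(t\right)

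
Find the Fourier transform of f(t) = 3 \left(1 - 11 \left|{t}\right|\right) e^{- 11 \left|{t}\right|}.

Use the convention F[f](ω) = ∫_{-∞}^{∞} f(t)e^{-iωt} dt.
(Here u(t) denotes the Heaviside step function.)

F(ω) = \frac{132 \omega^{2}}{\left(\omega^{2} + 121\right)^{2}}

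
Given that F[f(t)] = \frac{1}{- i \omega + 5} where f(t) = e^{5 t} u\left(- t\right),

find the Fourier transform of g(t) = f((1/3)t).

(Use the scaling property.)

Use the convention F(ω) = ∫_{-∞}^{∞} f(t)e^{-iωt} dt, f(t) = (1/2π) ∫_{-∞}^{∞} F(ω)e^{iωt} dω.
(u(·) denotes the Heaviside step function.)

F[g](ω) = - \frac{3}{3 i \omega - 5}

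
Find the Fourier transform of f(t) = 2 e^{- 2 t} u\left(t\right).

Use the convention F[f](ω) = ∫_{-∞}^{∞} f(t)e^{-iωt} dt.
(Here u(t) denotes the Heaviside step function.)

F(ω) = \frac{2}{i \omega + 2}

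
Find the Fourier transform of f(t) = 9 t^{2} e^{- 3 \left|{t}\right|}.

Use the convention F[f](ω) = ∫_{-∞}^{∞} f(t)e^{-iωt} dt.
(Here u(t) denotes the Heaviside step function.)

F(ω) = \frac{324 \left(3 - \omega^{2}\right)}{\left(\omega^{2} + 9\right)^{3}}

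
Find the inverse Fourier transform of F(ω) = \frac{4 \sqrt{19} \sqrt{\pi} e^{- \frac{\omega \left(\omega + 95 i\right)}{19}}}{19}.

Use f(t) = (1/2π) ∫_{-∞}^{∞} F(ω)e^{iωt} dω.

f(t) = 2 e^{- \frac{19 \left(t - 5\right)^{2}}{4}}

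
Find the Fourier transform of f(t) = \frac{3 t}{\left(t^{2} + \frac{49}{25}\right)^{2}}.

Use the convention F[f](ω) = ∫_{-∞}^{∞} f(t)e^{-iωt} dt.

F(ω) = - \frac{15 i \pi \omega e^{- \frac{7 \left|{\omega}\right|}{5}}}{14}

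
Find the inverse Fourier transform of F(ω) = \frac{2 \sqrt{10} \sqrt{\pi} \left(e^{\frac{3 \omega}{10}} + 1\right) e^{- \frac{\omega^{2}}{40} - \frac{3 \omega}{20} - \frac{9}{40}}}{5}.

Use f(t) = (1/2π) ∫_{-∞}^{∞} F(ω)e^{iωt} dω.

f(t) = 8 e^{- 10 t^{2}} \cos{\left(3 t \right)}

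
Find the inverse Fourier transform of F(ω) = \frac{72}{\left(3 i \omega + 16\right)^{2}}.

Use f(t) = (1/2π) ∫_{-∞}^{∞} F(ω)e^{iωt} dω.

f(t) = 8 t e^{- \frac{16 t}{3}} u\left(t\right)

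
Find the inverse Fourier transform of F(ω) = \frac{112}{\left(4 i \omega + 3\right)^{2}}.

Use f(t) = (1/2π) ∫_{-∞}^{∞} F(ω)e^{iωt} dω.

f(t) = 7 t e^{- \frac{3 t}{4}} u\left(t\right)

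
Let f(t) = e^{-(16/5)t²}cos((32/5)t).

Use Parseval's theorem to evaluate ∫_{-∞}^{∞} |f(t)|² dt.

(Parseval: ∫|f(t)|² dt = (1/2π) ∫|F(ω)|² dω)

∫|f(t)|² dt = \frac{\sqrt{10} \sqrt{\pi} \left(1 + e^{\frac{32}{5}}\right)}{16 e^{\frac{32}{5}}}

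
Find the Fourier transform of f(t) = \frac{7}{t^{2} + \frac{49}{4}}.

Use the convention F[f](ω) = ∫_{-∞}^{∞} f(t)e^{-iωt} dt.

F(ω) = 2 \pi e^{- \frac{7 \left|{\omega}\right|}{2}}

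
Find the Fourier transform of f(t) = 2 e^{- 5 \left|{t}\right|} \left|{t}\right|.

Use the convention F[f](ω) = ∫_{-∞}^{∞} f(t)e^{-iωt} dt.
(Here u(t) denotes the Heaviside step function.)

F(ω) = \frac{4 \left(25 - \omega^{2}\right)}{\left(\omega^{2} + 25\right)^{2}}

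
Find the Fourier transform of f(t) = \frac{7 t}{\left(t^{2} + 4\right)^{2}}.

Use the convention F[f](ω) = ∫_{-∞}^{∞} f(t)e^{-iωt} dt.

F(ω) = - \frac{7 i \pi \omega e^{- 2 \left|{\omega}\right|}}{4}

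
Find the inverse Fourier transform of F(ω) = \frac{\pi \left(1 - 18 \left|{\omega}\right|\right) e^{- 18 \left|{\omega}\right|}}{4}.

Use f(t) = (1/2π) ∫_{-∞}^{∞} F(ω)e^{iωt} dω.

f(t) = \frac{9 t^{2}}{\left(t^{2} + 324\right)^{2}}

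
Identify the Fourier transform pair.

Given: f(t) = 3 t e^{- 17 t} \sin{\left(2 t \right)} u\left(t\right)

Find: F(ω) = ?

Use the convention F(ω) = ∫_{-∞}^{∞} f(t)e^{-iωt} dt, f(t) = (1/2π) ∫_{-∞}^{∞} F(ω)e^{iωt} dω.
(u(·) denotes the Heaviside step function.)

F(ω) = \frac{12 \left(i \omega + 17\right)}{\left(\left(i \omega + 17\right)^{2} + 4\right)^{2}}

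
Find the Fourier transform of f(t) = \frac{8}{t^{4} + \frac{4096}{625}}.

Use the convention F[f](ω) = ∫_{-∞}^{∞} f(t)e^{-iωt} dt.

F(ω) = \frac{125 \pi e^{- \frac{4 \sqrt{2} \left|{\omega}\right|}{5}} \sin{\left(\frac{4 \sqrt{2} \left|{\omega}\right|}{5} + \frac{\pi}{4} \right)}}{64}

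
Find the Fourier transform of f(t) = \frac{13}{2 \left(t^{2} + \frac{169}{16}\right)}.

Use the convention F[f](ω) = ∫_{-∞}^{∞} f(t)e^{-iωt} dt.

F(ω) = 2 \pi e^{- \frac{13 \left|{\omega}\right|}{4}}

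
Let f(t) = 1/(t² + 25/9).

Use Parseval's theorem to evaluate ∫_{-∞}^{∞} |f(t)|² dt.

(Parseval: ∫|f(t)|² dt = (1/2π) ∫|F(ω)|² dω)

∫|f(t)|² dt = \frac{27 \pi}{250}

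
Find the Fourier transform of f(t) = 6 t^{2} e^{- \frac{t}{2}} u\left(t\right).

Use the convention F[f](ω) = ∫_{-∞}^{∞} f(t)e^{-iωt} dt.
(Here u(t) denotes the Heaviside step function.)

F(ω) = \frac{96}{\left(2 i \omega + 1\right)^{3}}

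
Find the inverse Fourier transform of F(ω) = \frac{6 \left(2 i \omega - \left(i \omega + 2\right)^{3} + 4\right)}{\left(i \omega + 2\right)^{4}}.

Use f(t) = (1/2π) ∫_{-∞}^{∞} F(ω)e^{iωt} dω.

f(t) = 6 \left(t^{2} - 1\right) e^{- 2 t} u\left(t\right)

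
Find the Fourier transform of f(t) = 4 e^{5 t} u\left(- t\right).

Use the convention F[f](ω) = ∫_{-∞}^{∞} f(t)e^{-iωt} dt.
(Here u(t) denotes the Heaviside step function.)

F(ω) = - \frac{4}{i \omega - 5}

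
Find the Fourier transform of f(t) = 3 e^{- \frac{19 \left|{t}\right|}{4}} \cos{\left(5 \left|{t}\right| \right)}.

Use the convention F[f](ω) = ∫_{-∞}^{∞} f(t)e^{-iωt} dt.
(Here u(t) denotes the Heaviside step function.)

F(ω) = \frac{456 \left(16 \omega^{2} + 761\right)}{256 \omega^{4} - 1248 \omega^{2} + 579121}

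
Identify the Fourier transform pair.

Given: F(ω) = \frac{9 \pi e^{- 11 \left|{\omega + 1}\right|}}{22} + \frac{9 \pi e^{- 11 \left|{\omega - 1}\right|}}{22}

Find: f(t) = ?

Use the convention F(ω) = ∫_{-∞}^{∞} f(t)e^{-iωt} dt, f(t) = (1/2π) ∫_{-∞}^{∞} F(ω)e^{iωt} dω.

f(t) = \frac{9 \cos{\left(t \right)}}{t^{2} + 121}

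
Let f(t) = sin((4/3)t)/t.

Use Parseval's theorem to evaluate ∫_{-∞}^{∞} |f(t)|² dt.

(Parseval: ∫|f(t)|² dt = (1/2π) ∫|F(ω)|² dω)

∫|f(t)|² dt = \frac{4 \pi}{3}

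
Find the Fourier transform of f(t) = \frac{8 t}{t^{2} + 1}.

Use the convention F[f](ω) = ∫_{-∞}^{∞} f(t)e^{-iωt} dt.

F(ω) = - 8 i \pi e^{- \left|{\omega}\right|} \operatorname{sign}{\left(\omega \right)}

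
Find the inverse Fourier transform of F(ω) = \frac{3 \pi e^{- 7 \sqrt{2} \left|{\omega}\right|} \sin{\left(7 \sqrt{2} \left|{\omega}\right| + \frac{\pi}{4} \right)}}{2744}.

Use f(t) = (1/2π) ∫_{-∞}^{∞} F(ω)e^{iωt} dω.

f(t) = \frac{3}{t^{4} + 38416}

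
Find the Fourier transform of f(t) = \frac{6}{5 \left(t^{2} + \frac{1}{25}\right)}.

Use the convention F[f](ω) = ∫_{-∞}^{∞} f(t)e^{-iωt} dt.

F(ω) = 6 \pi e^{- \frac{\left|{\omega}\right|}{5}}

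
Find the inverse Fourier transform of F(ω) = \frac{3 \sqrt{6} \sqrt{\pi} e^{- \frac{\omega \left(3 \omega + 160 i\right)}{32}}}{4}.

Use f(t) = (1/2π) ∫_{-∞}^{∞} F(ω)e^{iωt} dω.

f(t) = 3 e^{- \frac{8 \left(t - 5\right)^{2}}{3}}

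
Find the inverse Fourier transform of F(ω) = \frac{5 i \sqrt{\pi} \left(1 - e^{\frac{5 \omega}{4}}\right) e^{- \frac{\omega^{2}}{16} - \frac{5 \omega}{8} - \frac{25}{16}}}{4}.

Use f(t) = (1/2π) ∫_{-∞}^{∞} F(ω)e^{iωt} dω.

f(t) = 5 e^{- 4 t^{2}} \sin{\left(5 t \right)}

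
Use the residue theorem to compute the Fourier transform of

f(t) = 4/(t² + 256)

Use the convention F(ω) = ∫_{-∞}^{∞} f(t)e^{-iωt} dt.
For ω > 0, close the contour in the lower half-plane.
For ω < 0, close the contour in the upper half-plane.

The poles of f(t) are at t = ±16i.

Let g(z) = f(z)e^{-iωz}; for large |z| the factor e^{-iωz} decays in the lower half-plane when ω > 0 and in the upper half-plane when ω < 0.

Case ω > 0 (lower half-plane, clockwise contour ⇒ F(ω) = -2πi·ΣRes):
  Res_{z = - 16 i} g(z) = \frac{i e^{- 16 \omega}}{8}
  F(ω) = -2πi·ΣRes = \frac{\pi e^{- 16 \omega}}{4}

Case ω < 0 (upper half-plane, counterclockwise contour ⇒ F(ω) = +2πi·ΣRes):
  Res_{z = 16 i} g(z) = - \frac{i e^{16 \omega}}{8}
  F(ω) = 2πi·ΣRes = \frac{\pi e^{16 \omega}}{4}

Both cases combine into a single formula in |ω|:

F(ω) = \frac{\pi e^{- 16 \left|{\omega}\right|}}{4}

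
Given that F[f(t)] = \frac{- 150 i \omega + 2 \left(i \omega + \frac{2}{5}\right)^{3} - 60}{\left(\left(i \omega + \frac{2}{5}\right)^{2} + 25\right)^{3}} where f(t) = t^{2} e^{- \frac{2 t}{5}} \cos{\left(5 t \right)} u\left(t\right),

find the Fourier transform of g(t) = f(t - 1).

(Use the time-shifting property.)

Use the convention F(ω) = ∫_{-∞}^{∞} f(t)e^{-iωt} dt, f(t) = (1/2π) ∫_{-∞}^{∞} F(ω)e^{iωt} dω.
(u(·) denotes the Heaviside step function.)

F[g](ω) = \frac{250 \left(- 9375 i \omega + \left(5 i \omega + 2\right)^{3} - 3750\right) e^{- i \omega}}{\left(\left(5 i \omega + 2\right)^{2} + 625\right)^{3}}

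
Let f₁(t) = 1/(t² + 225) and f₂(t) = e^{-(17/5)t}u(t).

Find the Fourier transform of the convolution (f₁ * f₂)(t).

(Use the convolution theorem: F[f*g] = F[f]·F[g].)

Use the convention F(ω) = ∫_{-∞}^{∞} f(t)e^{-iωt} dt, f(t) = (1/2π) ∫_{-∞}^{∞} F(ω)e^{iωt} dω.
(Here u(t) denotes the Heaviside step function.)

F[f₁*f₂](ω) = \frac{\pi e^{- 15 \left|{\omega}\right|}}{3 \left(5 i \omega + 17\right)}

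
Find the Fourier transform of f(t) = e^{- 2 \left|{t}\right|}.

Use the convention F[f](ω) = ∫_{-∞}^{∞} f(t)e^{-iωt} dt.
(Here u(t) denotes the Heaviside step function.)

F(ω) = \frac{4}{\omega^{2} + 4}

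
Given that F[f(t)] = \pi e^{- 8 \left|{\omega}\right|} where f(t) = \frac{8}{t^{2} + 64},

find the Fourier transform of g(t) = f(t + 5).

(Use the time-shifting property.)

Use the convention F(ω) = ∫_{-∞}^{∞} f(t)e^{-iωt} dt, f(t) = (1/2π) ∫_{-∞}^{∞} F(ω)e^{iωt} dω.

F[g](ω) = \pi e^{5 i \omega - 8 \left|{\omega}\right|}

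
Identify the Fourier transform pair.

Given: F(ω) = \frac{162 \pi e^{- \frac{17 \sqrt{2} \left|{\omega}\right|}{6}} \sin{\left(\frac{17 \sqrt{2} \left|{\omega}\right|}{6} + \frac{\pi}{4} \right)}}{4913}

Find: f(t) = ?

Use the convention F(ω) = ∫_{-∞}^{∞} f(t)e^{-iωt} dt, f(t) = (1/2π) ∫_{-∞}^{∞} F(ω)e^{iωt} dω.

f(t) = \frac{6}{t^{4} + \frac{83521}{81}}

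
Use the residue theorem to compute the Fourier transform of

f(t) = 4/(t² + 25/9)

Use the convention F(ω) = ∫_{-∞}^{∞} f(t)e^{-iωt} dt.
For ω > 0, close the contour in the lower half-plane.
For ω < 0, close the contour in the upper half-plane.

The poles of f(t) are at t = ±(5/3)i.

Let g(z) = f(z)e^{-iωz}; for large |z| the factor e^{-iωz} decays in the lower half-plane when ω > 0 and in the upper half-plane when ω < 0.

Case ω > 0 (lower half-plane, clockwise contour ⇒ F(ω) = -2πi·ΣRes):
  Res_{z = - \frac{5 i}{3}} g(z) = \frac{6 i e^{- \frac{5 \omega}{3}}}{5}
  F(ω) = -2πi·ΣRes = \frac{12 \pi e^{- \frac{5 \omega}{3}}}{5}

Case ω < 0 (upper half-plane, counterclockwise contour ⇒ F(ω) = +2πi·ΣRes):
  Res_{z = \frac{5 i}{3}} g(z) = - \frac{6 i e^{\frac{5 \omega}{3}}}{5}
  F(ω) = 2πi·ΣRes = \frac{12 \pi e^{\frac{5 \omega}{3}}}{5}

Both cases combine into a single formula in |ω|:

F(ω) = \frac{12 \pi e^{- \frac{5 \left|{\omega}\right|}{3}}}{5}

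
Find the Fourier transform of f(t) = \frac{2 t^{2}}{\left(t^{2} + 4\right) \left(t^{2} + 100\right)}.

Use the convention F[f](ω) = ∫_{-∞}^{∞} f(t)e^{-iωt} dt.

F(ω) = \frac{\pi \left(5 - e^{8 \left|{\omega}\right|}\right) e^{- 10 \left|{\omega}\right|}}{24}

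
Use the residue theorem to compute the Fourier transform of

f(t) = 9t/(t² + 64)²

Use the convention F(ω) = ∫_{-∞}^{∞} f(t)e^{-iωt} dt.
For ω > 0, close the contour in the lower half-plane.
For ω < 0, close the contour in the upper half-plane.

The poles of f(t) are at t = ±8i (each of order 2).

Let g(z) = f(z)e^{-iωz}; for large |z| the factor e^{-iωz} decays in the lower half-plane when ω > 0 and in the upper half-plane when ω < 0.

Case ω > 0 (lower half-plane, clockwise contour ⇒ F(ω) = -2πi·ΣRes):
  Res_{z = - 8 i} g(z) = \frac{9 \omega e^{- 8 \omega}}{32} (pole of order 2)
  F(ω) = -2πi·ΣRes = - \frac{9 i \pi \omega e^{- 8 \omega}}{16}

Case ω < 0 (upper half-plane, counterclockwise contour ⇒ F(ω) = +2πi·ΣRes):
  Res_{z = 8 i} g(z) = - \frac{9 \omega e^{8 \omega}}{32} (pole of order 2)
  F(ω) = 2πi·ΣRes = - \frac{9 i \pi \omega e^{8 \omega}}{16}

Both cases combine into a single formula in |ω|:

F(ω) = - \frac{9 i \pi \omega e^{- 8 \left|{\omega}\right|}}{16}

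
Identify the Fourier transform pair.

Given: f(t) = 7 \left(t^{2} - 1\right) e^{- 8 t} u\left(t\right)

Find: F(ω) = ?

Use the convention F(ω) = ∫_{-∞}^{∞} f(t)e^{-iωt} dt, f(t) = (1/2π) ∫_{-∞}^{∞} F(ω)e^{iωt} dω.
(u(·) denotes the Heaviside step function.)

F(ω) = \frac{7 \left(2 i \omega - \left(i \omega + 8\right)^{3} + 16\right)}{\left(i \omega + 8\right)^{4}}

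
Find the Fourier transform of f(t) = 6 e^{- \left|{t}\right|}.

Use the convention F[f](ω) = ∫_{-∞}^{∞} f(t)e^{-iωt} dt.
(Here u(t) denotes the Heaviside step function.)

F(ω) = \frac{12}{\omega^{2} + 1}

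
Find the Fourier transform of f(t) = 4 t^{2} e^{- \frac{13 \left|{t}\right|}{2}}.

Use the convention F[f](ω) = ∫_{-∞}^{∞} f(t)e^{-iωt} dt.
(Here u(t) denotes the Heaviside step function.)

F(ω) = \frac{1664 \left(169 - 12 \omega^{2}\right)}{\left(4 \omega^{2} + 169\right)^{3}}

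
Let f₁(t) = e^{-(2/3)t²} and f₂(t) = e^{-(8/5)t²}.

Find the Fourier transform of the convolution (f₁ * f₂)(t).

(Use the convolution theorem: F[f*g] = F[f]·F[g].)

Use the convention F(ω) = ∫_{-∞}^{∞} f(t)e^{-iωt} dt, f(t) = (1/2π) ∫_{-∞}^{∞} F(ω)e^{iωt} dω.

F[f₁*f₂](ω) = \frac{\sqrt{15} \pi e^{- \frac{17 \omega^{2}}{32}}}{4}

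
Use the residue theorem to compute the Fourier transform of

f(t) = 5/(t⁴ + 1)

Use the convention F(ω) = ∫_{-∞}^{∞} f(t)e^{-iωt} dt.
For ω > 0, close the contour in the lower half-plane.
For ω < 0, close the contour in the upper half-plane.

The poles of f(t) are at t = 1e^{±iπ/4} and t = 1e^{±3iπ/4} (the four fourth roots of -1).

Let g(z) = f(z)e^{-iωz}; for large |z| the factor e^{-iωz} decays in the lower half-plane when ω > 0 and in the upper half-plane when ω < 0.

Case ω > 0 (lower half-plane, clockwise contour ⇒ F(ω) = -2πi·ΣRes):
  Res_{z = - \frac{\sqrt{2}}{2} - \frac{\sqrt{2} i}{2}} g(z) = \frac{5 \sqrt{2} i \left(1 - i\right) e^{\frac{\sqrt{2} \omega \left(-1 + i\right)}{2}}}{8}
  Res_{z = \frac{\sqrt{2}}{2} - \frac{\sqrt{2} i}{2}} g(z) = \frac{5 \sqrt{2} i \left(1 + i\right) e^{- \frac{\sqrt{2} \omega \left(1 + i\right)}{2}}}{8}
  F(ω) = -2πi·ΣRes = \frac{5 \sqrt{2} \pi \left(1 - i\right) \left(e^{\sqrt{2} i \omega} + i\right) e^{- \frac{\sqrt{2} \omega \left(1 + i\right)}{2}}}{4} = 5 \pi e^{- \frac{\sqrt{2} \omega}{2}} \sin{\left(\frac{\sqrt{2} \omega}{2} + \frac{\pi}{4} \right)}

Case ω < 0 (upper half-plane, counterclockwise contour ⇒ F(ω) = +2πi·ΣRes):
  Res_{z = \frac{\sqrt{2}}{2} + \frac{\sqrt{2} i}{2}} g(z) = \frac{5 \sqrt{2} i \left(-1 + i\right) e^{\frac{\sqrt{2} \omega \left(1 - i\right)}{2}}}{8}
  Res_{z = - \frac{\sqrt{2}}{2} + \frac{\sqrt{2} i}{2}} g(z) = \frac{5 \sqrt{2} \left(1 - i\right) e^{\frac{\sqrt{2} \omega \left(1 + i\right)}{2}}}{8}
  F(ω) = 2πi·ΣRes = - \frac{5 \sqrt{2} i \pi \left(i \left(1 - i\right) e^{\frac{\sqrt{2} \omega \left(1 - i\right)}{2}} - \left(1 - i\right) e^{\frac{\sqrt{2} \omega \left(1 + i\right)}{2}}\right)}{4} = 5 \pi e^{\frac{\sqrt{2} \omega}{2}} \cos{\left(\frac{\sqrt{2} \omega}{2} + \frac{\pi}{4} \right)}

Both cases combine into a single formula in |ω|:

F(ω) = 5 \pi e^{- \frac{\sqrt{2} \left|{\omega}\right|}{2}} \sin{\left(\frac{\sqrt{2} \left|{\omega}\right|}{2} + \frac{\pi}{4} \right)}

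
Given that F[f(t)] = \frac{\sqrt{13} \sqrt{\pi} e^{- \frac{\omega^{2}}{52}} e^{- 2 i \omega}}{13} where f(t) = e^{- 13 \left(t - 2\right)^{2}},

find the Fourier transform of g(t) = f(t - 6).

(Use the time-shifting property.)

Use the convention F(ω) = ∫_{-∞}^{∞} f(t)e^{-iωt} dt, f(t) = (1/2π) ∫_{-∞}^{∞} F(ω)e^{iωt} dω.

F[g](ω) = \frac{\sqrt{13} \sqrt{\pi} e^{- \frac{\omega \left(\omega + 416 i\right)}{52}}}{13}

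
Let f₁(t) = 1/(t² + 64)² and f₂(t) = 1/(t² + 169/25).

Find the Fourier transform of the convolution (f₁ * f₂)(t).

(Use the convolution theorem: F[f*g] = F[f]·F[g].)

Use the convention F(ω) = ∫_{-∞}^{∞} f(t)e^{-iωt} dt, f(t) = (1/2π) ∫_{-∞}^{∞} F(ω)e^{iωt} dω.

F[f₁*f₂](ω) = \frac{5 \pi^{2} \left(8 \left|{\omega}\right| + 1\right) e^{- \frac{53 \left|{\omega}\right|}{5}}}{13312}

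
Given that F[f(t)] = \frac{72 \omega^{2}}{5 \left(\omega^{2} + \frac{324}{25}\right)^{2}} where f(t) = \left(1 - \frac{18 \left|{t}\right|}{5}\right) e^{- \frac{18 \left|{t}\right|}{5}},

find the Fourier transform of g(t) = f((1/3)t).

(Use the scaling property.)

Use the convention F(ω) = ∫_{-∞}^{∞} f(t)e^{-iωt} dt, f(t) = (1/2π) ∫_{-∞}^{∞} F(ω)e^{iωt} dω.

F[g](ω) = \frac{3000 \omega^{2}}{\left(25 \omega^{2} + 36\right)^{2}}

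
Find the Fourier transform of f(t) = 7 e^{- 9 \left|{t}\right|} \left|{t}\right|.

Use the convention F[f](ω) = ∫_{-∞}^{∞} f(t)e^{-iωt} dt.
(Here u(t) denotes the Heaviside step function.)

F(ω) = \frac{14 \left(81 - \omega^{2}\right)}{\left(\omega^{2} + 81\right)^{2}}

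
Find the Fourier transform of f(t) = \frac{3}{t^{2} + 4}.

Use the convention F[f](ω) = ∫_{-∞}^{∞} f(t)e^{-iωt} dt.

F(ω) = \frac{3 \pi e^{- 2 \left|{\omega}\right|}}{2}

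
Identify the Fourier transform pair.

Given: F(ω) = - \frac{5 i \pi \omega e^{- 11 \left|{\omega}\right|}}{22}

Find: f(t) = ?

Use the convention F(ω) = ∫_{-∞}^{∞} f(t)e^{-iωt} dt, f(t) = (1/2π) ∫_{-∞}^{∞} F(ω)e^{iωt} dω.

f(t) = \frac{5 t}{\left(t^{2} + 121\right)^{2}}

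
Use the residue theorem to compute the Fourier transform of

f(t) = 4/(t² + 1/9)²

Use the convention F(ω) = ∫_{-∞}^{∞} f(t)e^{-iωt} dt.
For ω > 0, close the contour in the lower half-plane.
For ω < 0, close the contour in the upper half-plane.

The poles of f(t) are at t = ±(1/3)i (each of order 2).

Let g(z) = f(z)e^{-iωz}; for large |z| the factor e^{-iωz} decays in the lower half-plane when ω > 0 and in the upper half-plane when ω < 0.

Case ω > 0 (lower half-plane, clockwise contour ⇒ F(ω) = -2πi·ΣRes):
  Res_{z = - \frac{i}{3}} g(z) = 9 i \left(\omega + 3\right) e^{- \frac{\omega}{3}} (pole of order 2)
  F(ω) = -2πi·ΣRes = 18 \pi \left(\omega + 3\right) e^{- \frac{\omega}{3}}

Case ω < 0 (upper half-plane, counterclockwise contour ⇒ F(ω) = +2πi·ΣRes):
  Res_{z = \frac{i}{3}} g(z) = 9 i \left(\omega - 3\right) e^{\frac{\omega}{3}} (pole of order 2)
  F(ω) = 2πi·ΣRes = 18 \pi \left(3 - \omega\right) e^{\frac{\omega}{3}}

Both cases combine into a single formula in |ω|:

F(ω) = 18 \pi \left(\left|{\omega}\right| + 3\right) e^{- \frac{\left|{\omega}\right|}{3}}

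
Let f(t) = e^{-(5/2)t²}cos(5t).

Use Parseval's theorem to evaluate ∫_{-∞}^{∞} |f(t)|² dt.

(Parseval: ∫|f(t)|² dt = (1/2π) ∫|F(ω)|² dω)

∫|f(t)|² dt = \frac{\sqrt{5} \sqrt{\pi} \left(1 + e^{5}\right)}{10 e^{5}}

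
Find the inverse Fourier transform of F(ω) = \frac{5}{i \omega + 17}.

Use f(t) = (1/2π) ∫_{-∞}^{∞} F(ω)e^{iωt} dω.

f(t) = 5 e^{- 17 t} u\left(t\right)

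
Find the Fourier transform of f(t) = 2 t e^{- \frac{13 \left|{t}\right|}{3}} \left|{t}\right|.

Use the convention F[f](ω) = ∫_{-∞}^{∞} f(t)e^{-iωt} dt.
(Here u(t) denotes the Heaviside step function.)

F(ω) = \frac{1944 i \omega \left(3 \omega^{2} - 169\right)}{\left(9 \omega^{2} + 169\right)^{3}}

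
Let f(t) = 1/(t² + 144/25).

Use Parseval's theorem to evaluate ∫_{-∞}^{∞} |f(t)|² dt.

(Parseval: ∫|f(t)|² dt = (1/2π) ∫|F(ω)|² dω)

∫|f(t)|² dt = \frac{125 \pi}{3456}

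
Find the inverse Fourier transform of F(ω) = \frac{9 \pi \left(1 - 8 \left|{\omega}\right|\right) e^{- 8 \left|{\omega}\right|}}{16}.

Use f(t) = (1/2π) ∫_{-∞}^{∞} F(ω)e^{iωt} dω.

f(t) = \frac{9 t^{2}}{\left(t^{2} + 64\right)^{2}}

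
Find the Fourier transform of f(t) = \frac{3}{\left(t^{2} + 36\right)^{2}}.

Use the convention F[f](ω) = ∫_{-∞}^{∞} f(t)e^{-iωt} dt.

F(ω) = \frac{\pi \left(6 \left|{\omega}\right| + 1\right) e^{- 6 \left|{\omega}\right|}}{144}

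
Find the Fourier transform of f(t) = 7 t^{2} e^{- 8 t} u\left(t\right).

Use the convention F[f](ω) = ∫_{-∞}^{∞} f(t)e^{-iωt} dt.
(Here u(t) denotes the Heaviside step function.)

F(ω) = \frac{14}{\left(i \omega + 8\right)^{3}}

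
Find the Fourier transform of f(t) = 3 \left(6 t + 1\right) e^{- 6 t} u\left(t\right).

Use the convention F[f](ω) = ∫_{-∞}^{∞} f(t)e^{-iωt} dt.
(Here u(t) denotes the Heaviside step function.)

F(ω) = \frac{3 \left(- i \omega - 12\right)}{\omega^{2} - 12 i \omega - 36}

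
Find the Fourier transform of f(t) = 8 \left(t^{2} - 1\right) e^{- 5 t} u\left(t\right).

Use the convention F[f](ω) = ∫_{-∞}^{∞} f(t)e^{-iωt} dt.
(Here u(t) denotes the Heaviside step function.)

F(ω) = \frac{8 \left(2 i \omega - \left(i \omega + 5\right)^{3} + 10\right)}{\left(i \omega + 5\right)^{4}}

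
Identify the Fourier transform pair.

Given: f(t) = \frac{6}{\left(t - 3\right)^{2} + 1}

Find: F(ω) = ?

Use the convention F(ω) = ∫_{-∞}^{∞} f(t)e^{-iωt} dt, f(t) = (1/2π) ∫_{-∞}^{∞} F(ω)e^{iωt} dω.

F(ω) = 6 \pi e^{- 3 i \omega - \left|{\omega}\right|}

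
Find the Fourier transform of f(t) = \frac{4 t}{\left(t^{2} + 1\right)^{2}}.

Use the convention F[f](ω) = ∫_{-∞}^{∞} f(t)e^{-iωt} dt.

F(ω) = - 2 i \pi \omega e^{- \left|{\omega}\right|}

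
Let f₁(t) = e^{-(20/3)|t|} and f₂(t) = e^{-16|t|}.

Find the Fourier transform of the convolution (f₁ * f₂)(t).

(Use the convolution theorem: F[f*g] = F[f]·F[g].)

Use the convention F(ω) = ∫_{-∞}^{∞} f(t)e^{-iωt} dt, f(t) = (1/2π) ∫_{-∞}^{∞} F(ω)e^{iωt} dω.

F[f₁*f₂](ω) = \frac{3840}{\left(\omega^{2} + 256\right) \left(9 \omega^{2} + 400\right)}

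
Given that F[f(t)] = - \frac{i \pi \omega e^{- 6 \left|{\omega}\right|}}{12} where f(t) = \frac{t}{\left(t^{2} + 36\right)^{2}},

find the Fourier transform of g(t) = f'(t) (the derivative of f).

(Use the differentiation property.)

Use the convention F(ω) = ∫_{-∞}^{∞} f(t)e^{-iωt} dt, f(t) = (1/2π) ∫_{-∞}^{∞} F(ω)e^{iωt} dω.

F[g](ω) = \frac{\pi \omega^{2} e^{- 6 \left|{\omega}\right|}}{12}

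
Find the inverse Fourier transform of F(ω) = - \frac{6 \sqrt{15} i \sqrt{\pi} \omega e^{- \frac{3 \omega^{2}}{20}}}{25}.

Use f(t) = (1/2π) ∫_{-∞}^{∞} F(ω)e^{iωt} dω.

f(t) = 4 t e^{- \frac{5 t^{2}}{3}}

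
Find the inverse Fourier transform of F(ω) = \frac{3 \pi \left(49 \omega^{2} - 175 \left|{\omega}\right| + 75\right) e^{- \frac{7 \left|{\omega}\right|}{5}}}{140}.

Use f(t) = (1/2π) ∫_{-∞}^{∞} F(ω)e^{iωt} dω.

f(t) = \frac{6 t^{4}}{\left(t^{2} + \frac{49}{25}\right)^{3}}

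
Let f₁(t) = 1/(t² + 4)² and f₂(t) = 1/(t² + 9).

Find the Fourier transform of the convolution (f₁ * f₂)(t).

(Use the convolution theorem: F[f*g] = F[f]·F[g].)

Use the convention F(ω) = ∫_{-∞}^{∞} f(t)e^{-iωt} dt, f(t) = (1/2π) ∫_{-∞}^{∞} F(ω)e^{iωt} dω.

F[f₁*f₂](ω) = \frac{\pi^{2} \left(2 \left|{\omega}\right| + 1\right) e^{- 5 \left|{\omega}\right|}}{48}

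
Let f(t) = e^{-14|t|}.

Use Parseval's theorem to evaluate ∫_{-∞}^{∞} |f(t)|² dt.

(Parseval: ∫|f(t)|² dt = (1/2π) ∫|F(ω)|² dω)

∫|f(t)|² dt = \frac{1}{14}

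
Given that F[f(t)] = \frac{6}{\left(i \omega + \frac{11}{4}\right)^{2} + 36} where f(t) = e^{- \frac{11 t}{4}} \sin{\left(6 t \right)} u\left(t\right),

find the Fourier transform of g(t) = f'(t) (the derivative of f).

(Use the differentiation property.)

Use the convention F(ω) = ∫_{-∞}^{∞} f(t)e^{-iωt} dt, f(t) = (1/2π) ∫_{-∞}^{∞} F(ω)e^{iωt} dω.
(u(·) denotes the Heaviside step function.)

F[g](ω) = \frac{96 i \omega}{\left(4 i \omega + 11\right)^{2} + 576}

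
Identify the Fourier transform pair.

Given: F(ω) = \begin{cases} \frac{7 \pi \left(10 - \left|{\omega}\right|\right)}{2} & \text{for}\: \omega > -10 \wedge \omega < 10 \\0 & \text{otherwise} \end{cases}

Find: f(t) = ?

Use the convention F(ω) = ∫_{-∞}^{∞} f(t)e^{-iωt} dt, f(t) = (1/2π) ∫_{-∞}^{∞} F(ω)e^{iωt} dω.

f(t) = \frac{7 \sin^{2}{\left(5 t \right)}}{t^{2}}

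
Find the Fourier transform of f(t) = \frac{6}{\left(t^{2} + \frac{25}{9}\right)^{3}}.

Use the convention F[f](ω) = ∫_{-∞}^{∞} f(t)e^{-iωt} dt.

F(ω) = \frac{81 \pi \left(25 \omega^{2} + 45 \left|{\omega}\right| + 27\right) e^{- \frac{5 \left|{\omega}\right|}{3}}}{12500}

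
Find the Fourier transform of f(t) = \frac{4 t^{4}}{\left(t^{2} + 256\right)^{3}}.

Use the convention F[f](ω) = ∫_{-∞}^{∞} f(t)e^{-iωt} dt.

F(ω) = \frac{\pi \left(256 \omega^{2} - 80 \left|{\omega}\right| + 3\right) e^{- 16 \left|{\omega}\right|}}{32}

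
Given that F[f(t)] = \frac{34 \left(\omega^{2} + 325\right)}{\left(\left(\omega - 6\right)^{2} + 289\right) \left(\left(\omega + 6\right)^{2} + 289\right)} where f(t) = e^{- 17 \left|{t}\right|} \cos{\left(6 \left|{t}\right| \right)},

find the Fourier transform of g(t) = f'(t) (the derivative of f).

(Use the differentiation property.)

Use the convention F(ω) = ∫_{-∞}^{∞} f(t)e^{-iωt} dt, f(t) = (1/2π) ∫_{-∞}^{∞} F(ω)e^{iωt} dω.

F[g](ω) = \frac{34 i \omega \left(\omega^{2} + 325\right)}{\omega^{4} + 506 \omega^{2} + 105625}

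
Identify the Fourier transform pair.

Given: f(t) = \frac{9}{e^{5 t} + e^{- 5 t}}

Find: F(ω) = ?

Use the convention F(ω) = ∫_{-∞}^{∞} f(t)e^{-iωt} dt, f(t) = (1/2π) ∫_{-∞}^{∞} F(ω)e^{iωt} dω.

F(ω) = \frac{9 \pi}{10 \cosh{\left(\frac{\pi \omega}{10} \right)}}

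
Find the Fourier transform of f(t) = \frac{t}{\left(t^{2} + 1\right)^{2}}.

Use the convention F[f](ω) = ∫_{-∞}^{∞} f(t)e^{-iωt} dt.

F(ω) = - \frac{i \pi \omega e^{- \left|{\omega}\right|}}{2}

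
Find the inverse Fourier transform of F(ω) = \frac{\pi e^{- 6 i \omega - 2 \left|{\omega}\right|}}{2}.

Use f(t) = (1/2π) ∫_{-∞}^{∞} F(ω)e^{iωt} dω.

f(t) = \frac{1}{\left(t - 6\right)^{2} + 4}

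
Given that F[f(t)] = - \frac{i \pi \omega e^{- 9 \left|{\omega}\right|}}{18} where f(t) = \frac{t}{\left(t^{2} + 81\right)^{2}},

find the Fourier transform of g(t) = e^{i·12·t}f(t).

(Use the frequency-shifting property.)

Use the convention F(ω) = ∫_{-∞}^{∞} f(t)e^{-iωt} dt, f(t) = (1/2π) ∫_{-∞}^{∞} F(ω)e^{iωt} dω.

F[g](ω) = \frac{i \pi \left(12 - \omega\right) e^{- 9 \left|{\omega - 12}\right|}}{18}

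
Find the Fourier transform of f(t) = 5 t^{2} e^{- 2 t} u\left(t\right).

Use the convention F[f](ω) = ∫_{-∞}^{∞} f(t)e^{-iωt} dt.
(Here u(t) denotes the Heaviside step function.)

F(ω) = \frac{10}{\left(i \omega + 2\right)^{3}}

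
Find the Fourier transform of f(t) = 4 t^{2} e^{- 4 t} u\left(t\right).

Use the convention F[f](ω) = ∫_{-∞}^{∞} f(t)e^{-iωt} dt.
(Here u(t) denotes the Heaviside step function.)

F(ω) = \frac{8}{\left(i \omega + 4\right)^{3}}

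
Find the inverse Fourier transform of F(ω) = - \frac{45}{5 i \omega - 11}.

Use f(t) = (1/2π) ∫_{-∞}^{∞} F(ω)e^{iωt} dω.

f(t) = 9 e^{\frac{11 t}{5}} u\left(- t\right)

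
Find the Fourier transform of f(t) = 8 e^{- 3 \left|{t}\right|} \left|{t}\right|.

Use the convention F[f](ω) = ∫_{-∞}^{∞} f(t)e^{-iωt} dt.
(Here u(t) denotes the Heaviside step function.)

F(ω) = \frac{16 \left(9 - \omega^{2}\right)}{\left(\omega^{2} + 9\right)^{2}}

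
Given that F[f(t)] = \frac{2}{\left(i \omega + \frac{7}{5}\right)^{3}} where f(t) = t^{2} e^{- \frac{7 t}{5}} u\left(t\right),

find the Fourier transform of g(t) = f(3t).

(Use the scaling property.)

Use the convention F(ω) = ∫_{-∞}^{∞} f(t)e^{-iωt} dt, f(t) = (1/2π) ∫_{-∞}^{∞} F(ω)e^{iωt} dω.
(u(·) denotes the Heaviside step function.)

F[g](ω) = \frac{2250}{\left(5 i \omega + 21\right)^{3}}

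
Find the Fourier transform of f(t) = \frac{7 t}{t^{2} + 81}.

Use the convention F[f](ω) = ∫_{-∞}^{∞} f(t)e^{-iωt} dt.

F(ω) = - 7 i \pi e^{- 9 \left|{\omega}\right|} \operatorname{sign}{\left(\omega \right)}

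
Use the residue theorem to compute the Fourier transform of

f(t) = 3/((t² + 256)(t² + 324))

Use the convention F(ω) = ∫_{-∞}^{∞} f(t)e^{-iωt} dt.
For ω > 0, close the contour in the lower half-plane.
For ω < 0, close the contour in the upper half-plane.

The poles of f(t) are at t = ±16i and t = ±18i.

Let g(z) = f(z)e^{-iωz}; for large |z| the factor e^{-iωz} decays in the lower half-plane when ω > 0 and in the upper half-plane when ω < 0.

Case ω > 0 (lower half-plane, clockwise contour ⇒ F(ω) = -2πi·ΣRes):
  Res_{z = - 16 i} g(z) = \frac{3 i e^{- 16 \omega}}{2176}
  Res_{z = - 18 i} g(z) = - \frac{i e^{- 18 \omega}}{816}
  F(ω) = -2πi·ΣRes = \frac{\pi \left(9 e^{2 \omega} - 8\right) e^{- 18 \omega}}{3264}

Case ω < 0 (upper half-plane, counterclockwise contour ⇒ F(ω) = +2πi·ΣRes):
  Res_{z = 16 i} g(z) = - \frac{3 i e^{16 \omega}}{2176}
  Res_{z = 18 i} g(z) = \frac{i e^{18 \omega}}{816}
  F(ω) = 2πi·ΣRes = \frac{\pi \left(9 - 8 e^{2 \omega}\right) e^{16 \omega}}{3264}

Both cases combine into a single formula in |ω|:

F(ω) = \frac{\pi \left(9 e^{2 \left|{\omega}\right|} - 8\right) e^{- 18 \left|{\omega}\right|}}{3264}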